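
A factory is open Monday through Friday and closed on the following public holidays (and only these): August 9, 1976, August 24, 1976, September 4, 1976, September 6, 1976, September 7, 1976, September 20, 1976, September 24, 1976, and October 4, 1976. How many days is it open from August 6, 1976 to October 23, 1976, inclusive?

49 working days

August 6, 1976 is a Friday.
That's 79 days from start to end, counting both.
79 = 7 × 11 + 2, so there are 11 full weeks plus 2 extra days.
Each full week contributes 5 weekdays (Mon–Fri): 11 × 5 = 55.
The 2 extra days are Friday, Saturday — 1 of them qualifies.
Total: 55 + 1 = 56.
Holidays: August 9, 1976 (Mon); August 24, 1976 (Tue); September 4, 1976 (Sat); September 6, 1976 (Mon); September 7, 1976 (Tue); September 20, 1976 (Mon); September 24, 1976 (Fri); October 4, 1976 (Mon).
7 of the 8 holidays fall on weekdays; the rest are weekends and were already excluded.
Business days: 56 − 7 = 49.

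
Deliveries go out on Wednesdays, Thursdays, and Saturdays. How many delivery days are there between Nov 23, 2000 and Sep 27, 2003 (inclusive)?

446

Nov 23, 2000 is a Thursday.
The range spans 1039 days (inclusive of both endpoints).
1039 = 7 × 148 + 3, so there are 148 full weeks plus 3 extra days.
Each full week contributes 3 days from the set (Wed, Thu, Sat): 148 × 3 = 444.
The 3 extra days are Thu, Fri, Sat — 2 of them qualify.
Total: 444 + 2 = 446.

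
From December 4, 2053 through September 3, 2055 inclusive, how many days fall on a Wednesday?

91 Wednesdays

December 4, 2053 is a Thursday.
That's 639 days from start to end, counting both.
639 = 7 × 91 + 2, so there are 91 full weeks plus 2 extra days.
Each full week contributes one Wednesday: 91 so far.
The 2 extra days are Thu, Fri — none qualify.
Total: 91 + 0 = 91.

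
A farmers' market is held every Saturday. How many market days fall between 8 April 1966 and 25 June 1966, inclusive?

12 Saturdays

8 April 1966 is a Friday.
From 8 April 1966 to 25 June 1966 is 79 days inclusive.
79 = 7 × 11 + 2, so there are 11 full weeks plus 2 extra days.
Each full week contributes one Saturday: 11 so far.
The 2 extra days are Friday, Saturday — 1 of them qualifies.
Total: 11 + 1 = 12.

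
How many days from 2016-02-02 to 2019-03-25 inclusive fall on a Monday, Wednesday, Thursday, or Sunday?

656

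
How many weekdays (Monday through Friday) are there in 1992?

262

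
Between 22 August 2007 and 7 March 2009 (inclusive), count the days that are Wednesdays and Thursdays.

22 August 2007 is a Wednesday.
From 22 August 2007 to 7 March 2009 is 564 days inclusive.
564 = 7 × 80 + 4, so there are 80 full weeks plus 4 extra days.
Each full week contributes 2 days from the set (Wed, Thu): 80 × 2 = 160.
The 4 extra days are Wed, Thu, Fri, Sat — 2 of them qualify.
Total: 160 + 2 = 162.

162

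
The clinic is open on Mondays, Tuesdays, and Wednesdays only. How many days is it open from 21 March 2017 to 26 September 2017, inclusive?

82

21 March 2017 is a Tuesday.
That's 190 days from start to end, counting both.
190 = 7 × 27 + 1, so there are 27 full weeks plus 1 extra day.
Each full week contributes 3 days from the set (Mon, Tue, Wed): 27 × 3 = 81.
The 1 extra day is Tue — 1 of them qualifies.
Total: 81 + 1 = 82.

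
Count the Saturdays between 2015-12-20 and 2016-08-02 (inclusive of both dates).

32 Saturdays

2015-12-20 is a Sunday.
From 2015-12-20 to 2016-08-02 is 227 days inclusive.
227 = 7 × 32 + 3, so there are 32 full weeks plus 3 extra days.
Each full week contributes one Saturday: 32 so far.
The 3 extra days are Sunday, Monday, Tuesday — none qualify.
Total: 32 + 0 = 32.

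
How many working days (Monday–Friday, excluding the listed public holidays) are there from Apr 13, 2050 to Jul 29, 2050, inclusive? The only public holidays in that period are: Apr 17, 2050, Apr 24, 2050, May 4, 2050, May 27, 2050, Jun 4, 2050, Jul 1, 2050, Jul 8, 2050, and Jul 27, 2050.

73 working days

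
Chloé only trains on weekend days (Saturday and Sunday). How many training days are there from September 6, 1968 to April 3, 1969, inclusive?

September 6, 1968 is a Friday.
From September 6, 1968 to April 3, 1969 is 210 days inclusive.
210 = 7 × 30, so the span is exactly 30 full weeks.
Each full week contributes 2 weekend days (Sat, Sun): 30 × 2 = 60.
Total: 60.

60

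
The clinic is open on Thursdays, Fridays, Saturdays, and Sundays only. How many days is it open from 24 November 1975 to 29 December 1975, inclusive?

24 November 1975 is a Monday.
From 24 November 1975 to 29 December 1975 is 36 days inclusive.
36 = 7 × 5 + 1, so there are 5 full weeks plus 1 extra day.
Each full week contributes 4 days from the set (Thu, Fri, Sat, Sun): 5 × 4 = 20.
The 1 extra day is Monday — none qualify.
Total: 20 + 0 = 20.

20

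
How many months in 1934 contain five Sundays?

4

A month has five Sundays exactly when Sunday falls within its first (length − 28) days.
Jan: 31 days, starts Mon → 5 of Mon, Tue, Wed
Feb: 28 days, starts Thu → 5 of (none)
Mar: 31 days, starts Thu → 5 of Thu, Fri, Sat
Apr: 30 days, starts Sun → 5 of Sun, Mon ✓
May: 31 days, starts Tue → 5 of Tue, Wed, Thu
Jun: 30 days, starts Fri → 5 of Fri, Sat
Jul: 31 days, starts Sun → 5 of Sun, Mon, Tue ✓
Aug: 31 days, starts Wed → 5 of Wed, Thu, Fri
Sep: 30 days, starts Sat → 5 of Sat, Sun ✓
Oct: 31 days, starts Mon → 5 of Mon, Tue, Wed
Nov: 30 days, starts Thu → 5 of Thu, Fri
Dec: 31 days, starts Sat → 5 of Sat, Sun, Mon ✓
Months with five Sundays: Apr, Jul, Sep, Dec.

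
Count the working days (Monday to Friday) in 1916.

Jan 1, 1916 is a Saturday.
That's 366 days from start to end, counting both.
366 = 7 × 52 + 2, so there are 52 full weeks plus 2 extra days.
Each full week contributes 5 weekdays (Mon–Fri): 52 × 5 = 260.
The 2 extra days are Saturday, Sunday — none qualify.
Total: 260 + 0 = 260.

260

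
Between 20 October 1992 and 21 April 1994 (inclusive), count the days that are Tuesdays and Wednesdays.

158

20 October 1992 is a Tuesday.
From 20 October 1992 to 21 April 1994 is 549 days inclusive.
549 = 7 × 78 + 3, so there are 78 full weeks plus 3 extra days.
Each full week contributes 2 days from the set (Tue, Wed): 78 × 2 = 156.
The 3 extra days are Tuesday, Wednesday, Thursday — 2 of them qualify.
Total: 156 + 2 = 158.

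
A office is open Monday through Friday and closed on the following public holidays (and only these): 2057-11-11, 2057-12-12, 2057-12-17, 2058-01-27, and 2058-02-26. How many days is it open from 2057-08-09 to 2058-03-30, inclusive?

164 working days

2057-08-09 is a Thursday.
That's 234 days from start to end, counting both.
234 = 7 × 33 + 3, so there are 33 full weeks plus 3 extra days.
Each full week contributes 5 weekdays (Mon–Fri): 33 × 5 = 165.
The 3 extra days are Thursday, Friday, Saturday — 2 of them qualify.
Total: 165 + 2 = 167.
Holidays: 2057-11-11 (Sun); 2057-12-12 (Wed); 2057-12-17 (Mon); 2058-01-27 (Sun); 2058-02-26 (Tue).
3 of the 5 holidays fall on weekdays; the rest are weekends and were already excluded.
Business days: 167 − 3 = 164.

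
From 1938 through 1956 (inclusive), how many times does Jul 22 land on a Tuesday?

Day of week of July 22 in each year:
1938: Fri, 1939: Sat, 1940: Mon, 1941: Tue ✓, 1942: Wed, 1943: Thu, 1944: Sat, 1945: Sun, 1946: Mon, 1947: Tue ✓, 1948: Thu, 1949: Fri, 1950: Sat, 1951: Sun, 1952: Tue ✓, 1953: Wed, 1954: Thu, 1955: Fri, 1956: Sun
Tuesdays: 1941, 1947, 1952.

3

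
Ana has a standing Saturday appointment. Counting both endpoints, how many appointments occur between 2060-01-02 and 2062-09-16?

142 Saturdays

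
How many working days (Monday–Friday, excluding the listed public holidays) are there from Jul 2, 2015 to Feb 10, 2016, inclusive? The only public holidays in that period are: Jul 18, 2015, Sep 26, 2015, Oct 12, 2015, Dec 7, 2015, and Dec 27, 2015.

158 working days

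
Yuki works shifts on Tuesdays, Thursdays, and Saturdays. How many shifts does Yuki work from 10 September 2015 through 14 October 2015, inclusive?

10 September 2015 is a Thursday.
The range spans 35 days (inclusive of both endpoints).
35 = 7 × 5, so the span is exactly 5 full weeks.
Each full week contributes 3 days from the set (Tue, Thu, Sat): 5 × 3 = 15.
Total: 15.

15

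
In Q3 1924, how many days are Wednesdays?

Jul 1, 1924 is a Tuesday.
The range spans 92 days (inclusive of both endpoints).
92 = 7 × 13 + 1, so there are 13 full weeks plus 1 extra day.
Each full week contributes one Wednesday: 13 so far.
The 1 extra day is Tue — none qualify.
Total: 13 + 0 = 13.

13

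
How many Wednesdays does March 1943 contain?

Mar 1, 1943 is a Monday.
The range spans 31 days (inclusive of both endpoints).
31 = 7 × 4 + 3, so there are 4 full weeks plus 3 extra days.
Each full week contributes one Wednesday: 4 so far.
The 3 extra days are Mon, Tue, Wed — 1 of them qualifies.
Total: 4 + 1 = 5.

5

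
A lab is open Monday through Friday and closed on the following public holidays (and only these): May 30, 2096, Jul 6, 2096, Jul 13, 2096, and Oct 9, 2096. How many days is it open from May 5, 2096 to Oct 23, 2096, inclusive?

May 5, 2096 is a Saturday.
That's 172 days from start to end, counting both.
172 = 7 × 24 + 4, so there are 24 full weeks plus 4 extra days.
Each full week contributes 5 weekdays (Mon–Fri): 24 × 5 = 120.
The 4 extra days are Sat, Sun, Mon, Tue — 2 of them qualify.
Total: 120 + 2 = 122.
Holidays: May 30, 2096 (Wed); Jul 6, 2096 (Fri); Jul 13, 2096 (Fri); Oct 9, 2096 (Tue).
All 4 holidays fall on weekdays, so subtract 4.
Business days: 122 − 4 = 118.

118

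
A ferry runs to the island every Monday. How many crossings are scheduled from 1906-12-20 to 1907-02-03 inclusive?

1906-12-20 is a Thursday.
That's 46 days from start to end, counting both.
46 = 7 × 6 + 4, so there are 6 full weeks plus 4 extra days.
Each full week contributes one Monday: 6 so far.
The 4 extra days are Thursday, Friday, Saturday, Sunday — none qualify.
Total: 6 + 0 = 6.

6 Mondays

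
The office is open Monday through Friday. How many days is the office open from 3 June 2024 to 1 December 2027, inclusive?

913 weekdays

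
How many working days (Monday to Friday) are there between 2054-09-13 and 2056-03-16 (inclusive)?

2054-09-13 is a Sunday.
The range spans 551 days (inclusive of both endpoints).
551 = 7 × 78 + 5, so there are 78 full weeks plus 5 extra days.
Each full week contributes 5 weekdays (Mon–Fri): 78 × 5 = 390.
The 5 extra days are Sun, Mon, Tue, Wed, Thu — 4 of them qualify.
Total: 390 + 4 = 394.

394 weekdays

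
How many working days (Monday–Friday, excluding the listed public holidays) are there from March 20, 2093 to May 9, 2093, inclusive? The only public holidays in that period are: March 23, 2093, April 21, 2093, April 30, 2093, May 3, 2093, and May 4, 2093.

32

March 20, 2093 is a Friday.
From March 20, 2093 to May 9, 2093 is 51 days inclusive.
51 = 7 × 7 + 2, so there are 7 full weeks plus 2 extra days.
Each full week contributes 5 weekdays (Mon–Fri): 7 × 5 = 35.
The 2 extra days are Fri, Sat — 1 of them qualifies.
Total: 35 + 1 = 36.
Holidays: March 23, 2093 (Mon); April 21, 2093 (Tue); April 30, 2093 (Thu); May 3, 2093 (Sun); May 4, 2093 (Mon).
4 of the 5 holidays fall on weekdays; the rest are weekends and were already excluded.
Business days: 36 − 4 = 32.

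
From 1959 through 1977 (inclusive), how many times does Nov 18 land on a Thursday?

3

Day of week of November 18 in each year:
1959: Wed, 1960: Fri, 1961: Sat, 1962: Sun, 1963: Mon, 1964: Wed, 1965: Thu ✓, 1966: Fri, 1967: Sat, 1968: Mon, 1969: Tue, 1970: Wed, 1971: Thu ✓, 1972: Sat, 1973: Sun, 1974: Mon, 1975: Tue, 1976: Thu ✓, 1977: Fri
Thursdays: 1965, 1971, 1976.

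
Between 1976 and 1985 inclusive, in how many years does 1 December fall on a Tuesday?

1

Day of week of December 1 in each year:
1976: Wed, 1977: Thu, 1978: Fri, 1979: Sat, 1980: Mon, 1981: Tue ✓, 1982: Wed, 1983: Thu, 1984: Sat, 1985: Sun
Tuesdays: 1981.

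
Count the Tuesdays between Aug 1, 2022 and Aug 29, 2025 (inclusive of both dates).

Aug 1, 2022 is a Monday.
From Aug 1, 2022 to Aug 29, 2025 is 1125 days inclusive.
1125 = 7 × 160 + 5, so there are 160 full weeks plus 5 extra days.
Each full week contributes one Tuesday: 160 so far.
The 5 extra days are Monday, Tuesday, Wednesday, Thursday, Friday — 1 of them qualifies.
Total: 160 + 1 = 161.

161 Tuesdays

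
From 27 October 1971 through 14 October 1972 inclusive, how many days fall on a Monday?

50 Mondays

27 October 1971 is a Wednesday.
The range spans 354 days (inclusive of both endpoints).
354 = 7 × 50 + 4, so there are 50 full weeks plus 4 extra days.
Each full week contributes one Monday: 50 so far.
The 4 extra days are Wednesday, Thursday, Friday, Saturday — none qualify.
Total: 50 + 0 = 50.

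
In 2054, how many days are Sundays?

1 January 2054 is a Thursday.
From 1 January 2054 to 31 December 2054 is 365 days inclusive.
365 = 7 × 52 + 1, so there are 52 full weeks plus 1 extra day.
Each full week contributes one Sunday: 52 so far.
The 1 extra day is Thu — none qualify.
Total: 52 + 0 = 52.

52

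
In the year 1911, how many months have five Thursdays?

4

A month has five Thursdays exactly when Thursday falls within its first (length − 28) days.
Jan: 31 days, starts Sun → 5 of Sun, Mon, Tue
Feb: 28 days, starts Wed → 5 of (none)
Mar: 31 days, starts Wed → 5 of Wed, Thu, Fri ✓
Apr: 30 days, starts Sat → 5 of Sat, Sun
May: 31 days, starts Mon → 5 of Mon, Tue, Wed
Jun: 30 days, starts Thu → 5 of Thu, Fri ✓
Jul: 31 days, starts Sat → 5 of Sat, Sun, Mon
Aug: 31 days, starts Tue → 5 of Tue, Wed, Thu ✓
Sep: 30 days, starts Fri → 5 of Fri, Sat
Oct: 31 days, starts Sun → 5 of Sun, Mon, Tue
Nov: 30 days, starts Wed → 5 of Wed, Thu ✓
Dec: 31 days, starts Fri → 5 of Fri, Sat, Sun
Months with five Thursdays: Mar, Jun, Aug, Nov.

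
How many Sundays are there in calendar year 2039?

52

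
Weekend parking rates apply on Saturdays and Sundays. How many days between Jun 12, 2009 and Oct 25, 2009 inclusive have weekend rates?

Jun 12, 2009 is a Friday.
The range spans 136 days (inclusive of both endpoints).
136 = 7 × 19 + 3, so there are 19 full weeks plus 3 extra days.
Each full week contributes 2 weekend days (Sat, Sun): 19 × 2 = 38.
The 3 extra days are Friday, Saturday, Sunday — 2 of them qualify.
Total: 38 + 2 = 40.

40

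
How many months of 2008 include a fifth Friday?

A month has five Fridays exactly when Friday falls within its first (length − 28) days.
Jan: 31 days, starts Tue → 5 of Tue, Wed, Thu
Feb: 29 days, starts Fri → 5 of Fri ✓
Mar: 31 days, starts Sat → 5 of Sat, Sun, Mon
Apr: 30 days, starts Tue → 5 of Tue, Wed
May: 31 days, starts Thu → 5 of Thu, Fri, Sat ✓
Jun: 30 days, starts Sun → 5 of Sun, Mon
Jul: 31 days, starts Tue → 5 of Tue, Wed, Thu
Aug: 31 days, starts Fri → 5 of Fri, Sat, Sun ✓
Sep: 30 days, starts Mon → 5 of Mon, Tue
Oct: 31 days, starts Wed → 5 of Wed, Thu, Fri ✓
Nov: 30 days, starts Sat → 5 of Sat, Sun
Dec: 31 days, starts Mon → 5 of Mon, Tue, Wed
Months with five Fridays: Feb, May, Aug, Oct.

4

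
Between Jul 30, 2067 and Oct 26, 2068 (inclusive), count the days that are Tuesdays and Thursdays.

130

Jul 30, 2067 is a Saturday.
The range spans 455 days (inclusive of both endpoints).
455 = 7 × 65, so the span is exactly 65 full weeks.
Each full week contributes 2 days from the set (Tue, Thu): 65 × 2 = 130.
Total: 130.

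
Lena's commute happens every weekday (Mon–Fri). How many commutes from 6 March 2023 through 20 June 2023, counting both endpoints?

77

6 March 2023 is a Monday.
That's 107 days from start to end, counting both.
107 = 7 × 15 + 2, so there are 15 full weeks plus 2 extra days.
Each full week contributes 5 weekdays (Mon–Fri): 15 × 5 = 75.
The 2 extra days are Mon, Tue — 2 of them qualify.
Total: 75 + 2 = 77.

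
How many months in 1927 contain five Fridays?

A month has five Fridays exactly when Friday falls within its first (length − 28) days.
Jan: 31 days, starts Sat → 5 of Sat, Sun, Mon
Feb: 28 days, starts Tue → 5 of (none)
Mar: 31 days, starts Tue → 5 of Tue, Wed, Thu
Apr: 30 days, starts Fri → 5 of Fri, Sat ✓
May: 31 days, starts Sun → 5 of Sun, Mon, Tue
Jun: 30 days, starts Wed → 5 of Wed, Thu
Jul: 31 days, starts Fri → 5 of Fri, Sat, Sun ✓
Aug: 31 days, starts Mon → 5 of Mon, Tue, Wed
Sep: 30 days, starts Thu → 5 of Thu, Fri ✓
Oct: 31 days, starts Sat → 5 of Sat, Sun, Mon
Nov: 30 days, starts Tue → 5 of Tue, Wed
Dec: 31 days, starts Thu → 5 of Thu, Fri, Sat ✓
Months with five Fridays: Apr, Jul, Sep, Dec.

4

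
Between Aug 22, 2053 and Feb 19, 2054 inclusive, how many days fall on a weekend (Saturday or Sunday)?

52

Aug 22, 2053 is a Friday.
That's 182 days from start to end, counting both.
182 = 7 × 26, so the span is exactly 26 full weeks.
Each full week contributes 2 weekend days (Sat, Sun): 26 × 2 = 52.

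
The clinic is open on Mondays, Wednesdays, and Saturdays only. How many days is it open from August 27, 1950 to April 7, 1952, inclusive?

253

August 27, 1950 is a Sunday.
That's 590 days from start to end, counting both.
590 = 7 × 84 + 2, so there are 84 full weeks plus 2 extra days.
Each full week contributes 3 days from the set (Mon, Wed, Sat): 84 × 3 = 252.
The 2 extra days are Sun, Mon — 1 of them qualifies.
Total: 252 + 1 = 253.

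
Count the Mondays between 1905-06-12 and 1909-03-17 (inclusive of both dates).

197

1905-06-12 is a Monday.
From 1905-06-12 to 1909-03-17 is 1375 days inclusive.
1375 = 7 × 196 + 3, so there are 196 full weeks plus 3 extra days.
Each full week contributes one Monday: 196 so far.
The 3 extra days are Monday, Tuesday, Wednesday — 1 of them qualifies.
Total: 196 + 1 = 197.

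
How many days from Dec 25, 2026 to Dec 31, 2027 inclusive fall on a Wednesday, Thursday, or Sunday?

159

Dec 25, 2026 is a Friday.
The range spans 372 days (inclusive of both endpoints).
372 = 7 × 53 + 1, so there are 53 full weeks plus 1 extra day.
Each full week contributes 3 days from the set (Wed, Thu, Sun): 53 × 3 = 159.
The 1 extra day is Fri — none qualify.
Total: 159 + 0 = 159.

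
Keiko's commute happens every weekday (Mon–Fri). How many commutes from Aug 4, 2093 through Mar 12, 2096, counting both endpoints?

680 weekdays

Aug 4, 2093 is a Tuesday.
The range spans 952 days (inclusive of both endpoints).
952 = 7 × 136, so the span is exactly 136 full weeks.
Each full week contributes 5 weekdays (Mon–Fri): 136 × 5 = 680.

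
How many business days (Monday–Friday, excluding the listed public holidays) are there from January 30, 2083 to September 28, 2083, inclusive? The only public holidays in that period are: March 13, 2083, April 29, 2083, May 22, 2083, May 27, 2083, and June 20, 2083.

170 business days

January 30, 2083 is a Saturday.
From January 30, 2083 to September 28, 2083 is 242 days inclusive.
242 = 7 × 34 + 4, so there are 34 full weeks plus 4 extra days.
Each full week contributes 5 weekdays (Mon–Fri): 34 × 5 = 170.
The 4 extra days are Saturday, Sunday, Monday, Tuesday — 2 of them qualify.
Total: 170 + 2 = 172.
Holidays: March 13, 2083 (Sat); April 29, 2083 (Thu); May 22, 2083 (Sat); May 27, 2083 (Thu); June 20, 2083 (Sun).
2 of the 5 holidays fall on weekdays; the rest are weekends and were already excluded.
Business days: 172 − 2 = 170.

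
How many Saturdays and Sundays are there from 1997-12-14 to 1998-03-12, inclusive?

25

1997-12-14 is a Sunday.
That's 89 days from start to end, counting both.
89 = 7 × 12 + 5, so there are 12 full weeks plus 5 extra days.
Each full week contributes 2 weekend days (Sat, Sun): 12 × 2 = 24.
The 5 extra days are Sun, Mon, Tue, Wed, Thu — 1 of them qualifies.
Total: 24 + 1 = 25.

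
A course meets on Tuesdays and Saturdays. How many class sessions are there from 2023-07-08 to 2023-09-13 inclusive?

20

2023-07-08 is a Saturday.
That's 68 days from start to end, counting both.
68 = 7 × 9 + 5, so there are 9 full weeks plus 5 extra days.
Each full week contributes 2 days from the set (Tue, Sat): 9 × 2 = 18.
The 5 extra days are Sat, Sun, Mon, Tue, Wed — 2 of them qualify.
Total: 18 + 2 = 20.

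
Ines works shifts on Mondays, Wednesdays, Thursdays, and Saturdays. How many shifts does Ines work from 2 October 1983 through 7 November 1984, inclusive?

230

2 October 1983 is a Sunday.
From 2 October 1983 to 7 November 1984 is 403 days inclusive.
403 = 7 × 57 + 4, so there are 57 full weeks plus 4 extra days.
Each full week contributes 4 days from the set (Mon, Wed, Thu, Sat): 57 × 4 = 228.
The 4 extra days are Sunday, Monday, Tuesday, Wednesday — 2 of them qualify.
Total: 228 + 2 = 230.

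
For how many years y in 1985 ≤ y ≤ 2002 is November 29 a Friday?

Day of week of November 29 in each year:
1985: Fri ✓, 1986: Sat, 1987: Sun, 1988: Tue, 1989: Wed, 1990: Thu, 1991: Fri ✓, 1992: Sun, 1993: Mon, 1994: Tue, 1995: Wed, 1996: Fri ✓, 1997: Sat, 1998: Sun, 1999: Mon, 2000: Wed, 2001: Thu, 2002: Fri ✓
Fridays: 1985, 1991, 1996, 2002.

4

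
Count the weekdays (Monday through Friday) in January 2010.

21 weekdays

Jan 1, 2010 is a Friday.
The range spans 31 days (inclusive of both endpoints).
31 = 7 × 4 + 3, so there are 4 full weeks plus 3 extra days.
Each full week contributes 5 weekdays (Mon–Fri): 4 × 5 = 20.
The 3 extra days are Friday, Saturday, Sunday — 1 of them qualifies.
Total: 20 + 1 = 21.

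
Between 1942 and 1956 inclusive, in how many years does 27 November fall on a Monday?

2

Day of week of November 27 in each year:
1942: Fri, 1943: Sat, 1944: Mon ✓, 1945: Tue, 1946: Wed, 1947: Thu, 1948: Sat, 1949: Sun, 1950: Mon ✓, 1951: Tue, 1952: Thu, 1953: Fri, 1954: Sat, 1955: Sun, 1956: Tue
Mondays: 1944, 1950.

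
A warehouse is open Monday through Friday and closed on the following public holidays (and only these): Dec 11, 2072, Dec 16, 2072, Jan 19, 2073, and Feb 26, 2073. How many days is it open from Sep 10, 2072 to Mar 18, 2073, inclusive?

Sep 10, 2072 is a Saturday.
From Sep 10, 2072 to Mar 18, 2073 is 190 days inclusive.
190 = 7 × 27 + 1, so there are 27 full weeks plus 1 extra day.
Each full week contributes 5 weekdays (Mon–Fri): 27 × 5 = 135.
The 1 extra day is Saturday — none qualify.
Total: 135 + 0 = 135.
Holidays: Dec 11, 2072 (Sun); Dec 16, 2072 (Fri); Jan 19, 2073 (Thu); Feb 26, 2073 (Sun).
2 of the 4 holidays fall on weekdays; the rest are weekends and were already excluded.
Business days: 135 − 2 = 133.

133 business days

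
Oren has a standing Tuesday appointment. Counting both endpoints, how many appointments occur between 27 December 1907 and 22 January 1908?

4 Tuesdays

27 December 1907 is a Friday.
From 27 December 1907 to 22 January 1908 is 27 days inclusive.
27 = 7 × 3 + 6, so there are 3 full weeks plus 6 extra days.
Each full week contributes one Tuesday: 3 so far.
The 6 extra days are Friday, Saturday, Sunday, Monday, Tuesday, Wednesday — 1 of them qualifies.
Total: 3 + 1 = 4.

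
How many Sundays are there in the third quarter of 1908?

13

1 July 1908 is a Wednesday.
From 1 July 1908 to 30 September 1908 is 92 days inclusive.
92 = 7 × 13 + 1, so there are 13 full weeks plus 1 extra day.
Each full week contributes one Sunday: 13 so far.
The 1 extra day is Wednesday — none qualify.
Total: 13 + 0 = 13.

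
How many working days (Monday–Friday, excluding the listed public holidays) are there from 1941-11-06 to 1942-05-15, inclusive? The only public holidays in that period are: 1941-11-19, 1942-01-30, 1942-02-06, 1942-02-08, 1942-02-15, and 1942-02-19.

133 working days

1941-11-06 is a Thursday.
From 1941-11-06 to 1942-05-15 is 191 days inclusive.
191 = 7 × 27 + 2, so there are 27 full weeks plus 2 extra days.
Each full week contributes 5 weekdays (Mon–Fri): 27 × 5 = 135.
The 2 extra days are Thursday, Friday — 2 of them qualify.
Total: 135 + 2 = 137.
Holidays: 1941-11-19 (Wed); 1942-01-30 (Fri); 1942-02-06 (Fri); 1942-02-08 (Sun); 1942-02-15 (Sun); 1942-02-19 (Thu).
4 of the 6 holidays fall on weekdays; the rest are weekends and were already excluded.
Business days: 137 − 4 = 133.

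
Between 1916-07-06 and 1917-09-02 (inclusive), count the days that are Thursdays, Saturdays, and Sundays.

183

1916-07-06 is a Thursday.
That's 424 days from start to end, counting both.
424 = 7 × 60 + 4, so there are 60 full weeks plus 4 extra days.
Each full week contributes 3 days from the set (Thu, Sat, Sun): 60 × 3 = 180.
The 4 extra days are Thu, Fri, Sat, Sun — 3 of them qualify.
Total: 180 + 3 = 183.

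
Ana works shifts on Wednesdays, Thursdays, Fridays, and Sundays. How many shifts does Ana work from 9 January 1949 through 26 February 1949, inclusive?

9 January 1949 is a Sunday.
The range spans 49 days (inclusive of both endpoints).
49 = 7 × 7, so the span is exactly 7 full weeks.
Each full week contributes 4 days from the set (Wed, Thu, Fri, Sun): 7 × 4 = 28.
Total: 28.

28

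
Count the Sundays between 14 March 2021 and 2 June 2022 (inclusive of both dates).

14 March 2021 is a Sunday.
From 14 March 2021 to 2 June 2022 is 446 days inclusive.
446 = 7 × 63 + 5, so there are 63 full weeks plus 5 extra days.
Each full week contributes one Sunday: 63 so far.
The 5 extra days are Sun, Mon, Tue, Wed, Thu — 1 of them qualifies.
Total: 63 + 1 = 64.

64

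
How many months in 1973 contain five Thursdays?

A month has five Thursdays exactly when Thursday falls within its first (length − 28) days.
Jan: 31 days, starts Mon → 5 of Mon, Tue, Wed
Feb: 28 days, starts Thu → 5 of (none)
Mar: 31 days, starts Thu → 5 of Thu, Fri, Sat ✓
Apr: 30 days, starts Sun → 5 of Sun, Mon
May: 31 days, starts Tue → 5 of Tue, Wed, Thu ✓
Jun: 30 days, starts Fri → 5 of Fri, Sat
Jul: 31 days, starts Sun → 5 of Sun, Mon, Tue
Aug: 31 days, starts Wed → 5 of Wed, Thu, Fri ✓
Sep: 30 days, starts Sat → 5 of Sat, Sun
Oct: 31 days, starts Mon → 5 of Mon, Tue, Wed
Nov: 30 days, starts Thu → 5 of Thu, Fri ✓
Dec: 31 days, starts Sat → 5 of Sat, Sun, Mon
Months with five Thursdays: Mar, May, Aug, Nov.

4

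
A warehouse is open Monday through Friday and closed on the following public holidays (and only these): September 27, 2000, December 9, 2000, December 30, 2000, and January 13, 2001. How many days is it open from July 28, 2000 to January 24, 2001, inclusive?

128 business days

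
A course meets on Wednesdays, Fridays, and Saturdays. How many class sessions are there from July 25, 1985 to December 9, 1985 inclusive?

July 25, 1985 is a Thursday.
The range spans 138 days (inclusive of both endpoints).
138 = 7 × 19 + 5, so there are 19 full weeks plus 5 extra days.
Each full week contributes 3 days from the set (Wed, Fri, Sat): 19 × 3 = 57.
The 5 extra days are Thu, Fri, Sat, Sun, Mon — 2 of them qualify.
Total: 57 + 2 = 59.

59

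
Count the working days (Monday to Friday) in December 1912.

December 1, 1912 is a Sunday.
From December 1, 1912 to December 31, 1912 is 31 days inclusive.
31 = 7 × 4 + 3, so there are 4 full weeks plus 3 extra days.
Each full week contributes 5 weekdays (Mon–Fri): 4 × 5 = 20.
The 3 extra days are Sun, Mon, Tue — 2 of them qualify.
Total: 20 + 2 = 22.

22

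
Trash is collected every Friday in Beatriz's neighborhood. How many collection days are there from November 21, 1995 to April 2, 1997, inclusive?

November 21, 1995 is a Tuesday.
From November 21, 1995 to April 2, 1997 is 499 days inclusive.
499 = 7 × 71 + 2, so there are 71 full weeks plus 2 extra days.
Each full week contributes one Friday: 71 so far.
The 2 extra days are Tuesday, Wednesday — none qualify.
Total: 71 + 0 = 71.

71 Fridays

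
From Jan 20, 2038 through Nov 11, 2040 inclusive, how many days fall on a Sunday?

Jan 20, 2038 is a Wednesday.
The range spans 1027 days (inclusive of both endpoints).
1027 = 7 × 146 + 5, so there are 146 full weeks plus 5 extra days.
Each full week contributes one Sunday: 146 so far.
The 5 extra days are Wed, Thu, Fri, Sat, Sun — 1 of them qualifies.
Total: 146 + 1 = 147.

147 Sundays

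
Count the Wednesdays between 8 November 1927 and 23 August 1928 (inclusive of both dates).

42

8 November 1927 is a Tuesday.
The range spans 290 days (inclusive of both endpoints).
290 = 7 × 41 + 3, so there are 41 full weeks plus 3 extra days.
Each full week contributes one Wednesday: 41 so far.
The 3 extra days are Tuesday, Wednesday, Thursday — 1 of them qualifies.
Total: 41 + 1 = 42.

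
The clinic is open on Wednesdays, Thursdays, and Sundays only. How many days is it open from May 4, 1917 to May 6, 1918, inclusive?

157

May 4, 1917 is a Friday.
The range spans 368 days (inclusive of both endpoints).
368 = 7 × 52 + 4, so there are 52 full weeks plus 4 extra days.
Each full week contributes 3 days from the set (Wed, Thu, Sun): 52 × 3 = 156.
The 4 extra days are Friday, Saturday, Sunday, Monday — 1 of them qualifies.
Total: 156 + 1 = 157.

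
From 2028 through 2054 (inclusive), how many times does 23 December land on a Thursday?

Day of week of December 23 in each year:
2028: Sat, 2029: Sun, 2030: Mon, 2031: Tue, 2032: Thu ✓, 2033: Fri, 2034: Sat, 2035: Sun, 2036: Tue, 2037: Wed, 2038: Thu ✓, 2039: Fri, 2040: Sun, 2041: Mon, 2042: Tue, 2043: Wed, 2044: Fri, 2045: Sat, 2046: Sun, 2047: Mon, 2048: Wed, 2049: Thu ✓, 2050: Fri, 2051: Sat, 2052: Mon, 2053: Tue, 2054: Wed
Thursdays: 2032, 2038, 2049.

3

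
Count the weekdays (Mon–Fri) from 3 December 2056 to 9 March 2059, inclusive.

590

3 December 2056 is a Sunday.
The range spans 827 days (inclusive of both endpoints).
827 = 7 × 118 + 1, so there are 118 full weeks plus 1 extra day.
Each full week contributes 5 weekdays (Mon–Fri): 118 × 5 = 590.
The 1 extra day is Sun — none qualify.
Total: 590 + 0 = 590.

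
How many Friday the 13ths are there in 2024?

The 13th falls on a Friday when the month's 13th has weekday Fri.
Jan 13 is Sat; Feb 13 is Tue; Mar 13 is Wed; Apr 13 is Sat; May 13 is Mon; Jun 13 is Thu; Jul 13 is Sat; Aug 13 is Tue; Sep 13 is Fri ✓; Oct 13 is Sun; Nov 13 is Wed; Dec 13 is Fri ✓.
Friday the 13ths: Sep, Dec.

2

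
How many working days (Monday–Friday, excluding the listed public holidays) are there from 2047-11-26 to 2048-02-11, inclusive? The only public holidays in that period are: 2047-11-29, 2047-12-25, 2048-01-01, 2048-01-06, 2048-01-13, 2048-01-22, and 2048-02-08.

50 working days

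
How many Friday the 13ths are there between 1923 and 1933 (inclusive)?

20

Friday-the-13ths by year:
1923: Apr, Jul
1924: Jun
1925: Feb, Mar, Nov
1926: Aug
1927: May
1928: Jan, Apr, Jul
1929: Sep, Dec
1930: Jun
1931: Feb, Mar, Nov
1932: May
1933: Jan, Oct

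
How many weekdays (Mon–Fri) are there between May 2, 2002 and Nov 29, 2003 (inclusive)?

412

May 2, 2002 is a Thursday.
That's 577 days from start to end, counting both.
577 = 7 × 82 + 3, so there are 82 full weeks plus 3 extra days.
Each full week contributes 5 weekdays (Mon–Fri): 82 × 5 = 410.
The 3 extra days are Thu, Fri, Sat — 2 of them qualify.
Total: 410 + 2 = 412.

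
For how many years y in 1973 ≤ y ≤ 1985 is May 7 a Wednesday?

2

Day of week of May 7 in each year:
1973: Mon, 1974: Tue, 1975: Wed ✓, 1976: Fri, 1977: Sat, 1978: Sun, 1979: Mon, 1980: Wed ✓, 1981: Thu, 1982: Fri, 1983: Sat, 1984: Mon, 1985: Tue
Wednesdays: 1975, 1980.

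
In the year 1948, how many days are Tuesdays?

1 January 1948 is a Thursday.
That's 366 days from start to end, counting both.
366 = 7 × 52 + 2, so there are 52 full weeks plus 2 extra days.
Each full week contributes one Tuesday: 52 so far.
The 2 extra days are Thursday, Friday — none qualify.
Total: 52 + 0 = 52.

52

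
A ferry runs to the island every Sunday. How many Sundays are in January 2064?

1 January 2064 is a Tuesday.
That's 31 days from start to end, counting both.
31 = 7 × 4 + 3, so there are 4 full weeks plus 3 extra days.
Each full week contributes one Sunday: 4 so far.
The 3 extra days are Tue, Wed, Thu — none qualify.
Total: 4 + 0 = 4.

4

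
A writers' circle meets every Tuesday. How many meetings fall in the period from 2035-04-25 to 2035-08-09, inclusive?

2035-04-25 is a Wednesday.
The range spans 107 days (inclusive of both endpoints).
107 = 7 × 15 + 2, so there are 15 full weeks plus 2 extra days.
Each full week contributes one Tuesday: 15 so far.
The 2 extra days are Wednesday, Thursday — none qualify.
Total: 15 + 0 = 15.

15 Tuesdays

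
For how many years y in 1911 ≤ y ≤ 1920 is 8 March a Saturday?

2

Day of week of March 8 in each year:
1911: Wed, 1912: Fri, 1913: Sat ✓, 1914: Sun, 1915: Mon, 1916: Wed, 1917: Thu, 1918: Fri, 1919: Sat ✓, 1920: Mon
Saturdays: 1913, 1919.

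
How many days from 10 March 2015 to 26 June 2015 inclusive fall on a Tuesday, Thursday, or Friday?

10 March 2015 is a Tuesday.
The range spans 109 days (inclusive of both endpoints).
109 = 7 × 15 + 4, so there are 15 full weeks plus 4 extra days.
Each full week contributes 3 days from the set (Tue, Thu, Fri): 15 × 3 = 45.
The 4 extra days are Tuesday, Wednesday, Thursday, Friday — 3 of them qualify.
Total: 45 + 3 = 48.

48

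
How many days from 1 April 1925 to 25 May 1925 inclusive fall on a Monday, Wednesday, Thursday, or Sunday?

1 April 1925 is a Wednesday.
That's 55 days from start to end, counting both.
55 = 7 × 7 + 6, so there are 7 full weeks plus 6 extra days.
Each full week contributes 4 days from the set (Mon, Wed, Thu, Sun): 7 × 4 = 28.
The 6 extra days are Wed, Thu, Fri, Sat, Sun, Mon — 4 of them qualify.
Total: 28 + 4 = 32.

32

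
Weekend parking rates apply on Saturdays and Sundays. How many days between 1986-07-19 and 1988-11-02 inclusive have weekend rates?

240

1986-07-19 is a Saturday.
That's 838 days from start to end, counting both.
838 = 7 × 119 + 5, so there are 119 full weeks plus 5 extra days.
Each full week contributes 2 weekend days (Sat, Sun): 119 × 2 = 238.
The 5 extra days are Saturday, Sunday, Monday, Tuesday, Wednesday — 2 of them qualify.
Total: 238 + 2 = 240.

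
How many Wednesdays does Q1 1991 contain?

1991-01-01 is a Tuesday.
The range spans 90 days (inclusive of both endpoints).
90 = 7 × 12 + 6, so there are 12 full weeks plus 6 extra days.
Each full week contributes one Wednesday: 12 so far.
The 6 extra days are Tuesday, Wednesday, Thursday, Friday, Saturday, Sunday — 1 of them qualifies.
Total: 12 + 1 = 13.

13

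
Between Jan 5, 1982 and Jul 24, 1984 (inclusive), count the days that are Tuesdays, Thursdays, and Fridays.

400

Jan 5, 1982 is a Tuesday.
That's 932 days from start to end, counting both.
932 = 7 × 133 + 1, so there are 133 full weeks plus 1 extra day.
Each full week contributes 3 days from the set (Tue, Thu, Fri): 133 × 3 = 399.
The 1 extra day is Tue — 1 of them qualifies.
Total: 399 + 1 = 400.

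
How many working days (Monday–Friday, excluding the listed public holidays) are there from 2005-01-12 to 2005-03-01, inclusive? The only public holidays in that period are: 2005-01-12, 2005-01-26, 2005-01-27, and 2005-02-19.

2005-01-12 is a Wednesday.
The range spans 49 days (inclusive of both endpoints).
49 = 7 × 7, so the span is exactly 7 full weeks.
Each full week contributes 5 weekdays (Mon–Fri): 7 × 5 = 35.
Holidays: 2005-01-12 (Wed); 2005-01-26 (Wed); 2005-01-27 (Thu); 2005-02-19 (Sat).
3 of the 4 holidays fall on weekdays; the rest are weekends and were already excluded.
Business days: 35 − 3 = 32.

32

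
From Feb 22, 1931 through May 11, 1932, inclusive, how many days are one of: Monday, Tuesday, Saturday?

Feb 22, 1931 is a Sunday.
The range spans 445 days (inclusive of both endpoints).
445 = 7 × 63 + 4, so there are 63 full weeks plus 4 extra days.
Each full week contributes 3 days from the set (Mon, Tue, Sat): 63 × 3 = 189.
The 4 extra days are Sunday, Monday, Tuesday, Wednesday — 2 of them qualify.
Total: 189 + 2 = 191.

191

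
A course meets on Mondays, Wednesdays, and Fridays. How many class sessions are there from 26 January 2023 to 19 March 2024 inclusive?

26 January 2023 is a Thursday.
The range spans 419 days (inclusive of both endpoints).
419 = 7 × 59 + 6, so there are 59 full weeks plus 6 extra days.
Each full week contributes 3 days from the set (Mon, Wed, Fri): 59 × 3 = 177.
The 6 extra days are Thu, Fri, Sat, Sun, Mon, Tue — 2 of them qualify.
Total: 177 + 2 = 179.

179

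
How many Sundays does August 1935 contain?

1935-08-01 is a Thursday.
That's 31 days from start to end, counting both.
31 = 7 × 4 + 3, so there are 4 full weeks plus 3 extra days.
Each full week contributes one Sunday: 4 so far.
The 3 extra days are Thursday, Friday, Saturday — none qualify.
Total: 4 + 0 = 4.

4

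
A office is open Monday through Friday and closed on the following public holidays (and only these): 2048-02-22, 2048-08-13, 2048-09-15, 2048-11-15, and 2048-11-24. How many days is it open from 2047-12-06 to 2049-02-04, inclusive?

2047-12-06 is a Friday.
From 2047-12-06 to 2049-02-04 is 427 days inclusive.
427 = 7 × 61, so the span is exactly 61 full weeks.
Each full week contributes 5 weekdays (Mon–Fri): 61 × 5 = 305.
Total: 305.
Holidays: 2048-02-22 (Sat); 2048-08-13 (Thu); 2048-09-15 (Tue); 2048-11-15 (Sun); 2048-11-24 (Tue).
3 of the 5 holidays fall on weekdays; the rest are weekends and were already excluded.
Business days: 305 − 3 = 302.

302 business days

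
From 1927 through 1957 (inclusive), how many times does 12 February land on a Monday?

4

Day of week of February 12 in each year:
1927: Sat, 1928: Sun, 1929: Tue, 1930: Wed, 1931: Thu, 1932: Fri, 1933: Sun, 1934: Mon ✓, 1935: Tue, 1936: Wed, 1937: Fri, 1938: Sat, 1939: Sun, 1940: Mon ✓, 1941: Wed, 1942: Thu, 1943: Fri, 1944: Sat, 1945: Mon ✓, 1946: Tue, 1947: Wed, 1948: Thu, 1949: Sat, 1950: Sun, 1951: Mon ✓, 1952: Tue, 1953: Thu, 1954: Fri, 1955: Sat, 1956: Sun, 1957: Tue
Mondays: 1934, 1940, 1945, 1951.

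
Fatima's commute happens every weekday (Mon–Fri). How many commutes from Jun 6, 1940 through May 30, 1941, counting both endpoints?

257 weekdays

Jun 6, 1940 is a Thursday.
The range spans 359 days (inclusive of both endpoints).
359 = 7 × 51 + 2, so there are 51 full weeks plus 2 extra days.
Each full week contributes 5 weekdays (Mon–Fri): 51 × 5 = 255.
The 2 extra days are Thursday, Friday — 2 of them qualify.
Total: 255 + 2 = 257.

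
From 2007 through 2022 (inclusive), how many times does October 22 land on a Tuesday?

2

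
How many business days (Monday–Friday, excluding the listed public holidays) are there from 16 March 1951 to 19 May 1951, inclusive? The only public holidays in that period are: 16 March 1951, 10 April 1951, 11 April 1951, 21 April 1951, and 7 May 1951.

42

16 March 1951 is a Friday.
That's 65 days from start to end, counting both.
65 = 7 × 9 + 2, so there are 9 full weeks plus 2 extra days.
Each full week contributes 5 weekdays (Mon–Fri): 9 × 5 = 45.
The 2 extra days are Friday, Saturday — 1 of them qualifies.
Total: 45 + 1 = 46.
Holidays: 16 March 1951 (Fri); 10 April 1951 (Tue); 11 April 1951 (Wed); 21 April 1951 (Sat); 7 May 1951 (Mon).
4 of the 5 holidays fall on weekdays; the rest are weekends and were already excluded.
Business days: 46 − 4 = 42.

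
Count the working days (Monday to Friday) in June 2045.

22

1 June 2045 is a Thursday.
The range spans 30 days (inclusive of both endpoints).
30 = 7 × 4 + 2, so there are 4 full weeks plus 2 extra days.
Each full week contributes 5 weekdays (Mon–Fri): 4 × 5 = 20.
The 2 extra days are Thursday, Friday — 2 of them qualify.
Total: 20 + 2 = 22.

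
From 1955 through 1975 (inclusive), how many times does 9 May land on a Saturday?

3

Day of week of May 9 in each year:
1955: Mon, 1956: Wed, 1957: Thu, 1958: Fri, 1959: Sat ✓, 1960: Mon, 1961: Tue, 1962: Wed, 1963: Thu, 1964: Sat ✓, 1965: Sun, 1966: Mon, 1967: Tue, 1968: Thu, 1969: Fri, 1970: Sat ✓, 1971: Sun, 1972: Tue, 1973: Wed, 1974: Thu, 1975: Fri
Saturdays: 1959, 1964, 1970.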